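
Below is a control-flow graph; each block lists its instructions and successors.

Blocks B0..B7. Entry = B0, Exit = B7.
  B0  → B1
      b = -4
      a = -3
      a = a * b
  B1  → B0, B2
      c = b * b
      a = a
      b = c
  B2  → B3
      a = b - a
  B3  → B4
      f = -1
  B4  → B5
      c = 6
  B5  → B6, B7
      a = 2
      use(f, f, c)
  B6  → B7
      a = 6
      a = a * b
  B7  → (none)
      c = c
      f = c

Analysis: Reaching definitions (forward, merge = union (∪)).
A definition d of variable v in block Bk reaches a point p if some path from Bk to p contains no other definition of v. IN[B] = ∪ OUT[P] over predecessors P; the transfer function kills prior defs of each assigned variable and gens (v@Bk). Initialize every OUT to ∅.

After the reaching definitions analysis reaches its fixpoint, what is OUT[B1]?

Converged values:
  B0:  IN={a@B1, b@B1, c@B1}  OUT={a@B0, b@B0, c@B1}
  B1:  IN={a@B0, b@B0, c@B1}  OUT={a@B1, b@B1, c@B1}
  B2:  IN={a@B1, b@B1, c@B1}  OUT={a@B2, b@B1, c@B1}
  B3:  IN={a@B2, b@B1, c@B1}  OUT={a@B2, b@B1, c@B1, f@B3}
  B4:  IN={a@B2, b@B1, c@B1, f@B3}  OUT={a@B2, b@B1, c@B4, f@B3}
  B5:  IN={a@B2, b@B1, c@B4, f@B3}  OUT={a@B5, b@B1, c@B4, f@B3}
  B6:  IN={a@B5, b@B1, c@B4, f@B3}  OUT={a@B6, b@B1, c@B4, f@B3}
  B7:  IN={a@B5, a@B6, b@B1, c@B4, f@B3}  OUT={a@B5, a@B6, b@B1, c@B7, f@B7}

Merge at B1: IN[B1] = OUT[B0] = {a@B0, b@B0, c@B1}
Applying B1's transfer function to that IN value gives OUT[B1] (row B1 above).

Answer: {a@B1, b@B1, c@B1}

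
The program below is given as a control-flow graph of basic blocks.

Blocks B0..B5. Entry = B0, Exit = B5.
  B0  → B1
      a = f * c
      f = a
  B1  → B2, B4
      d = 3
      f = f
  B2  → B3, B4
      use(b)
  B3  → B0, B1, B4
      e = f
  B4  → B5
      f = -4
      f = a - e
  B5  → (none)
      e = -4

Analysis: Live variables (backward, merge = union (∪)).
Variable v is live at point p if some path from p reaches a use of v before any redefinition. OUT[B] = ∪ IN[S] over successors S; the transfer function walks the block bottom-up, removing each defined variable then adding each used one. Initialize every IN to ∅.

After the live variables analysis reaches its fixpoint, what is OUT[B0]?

Answer: {a, b, c, e, f}

Working:
Per-block solution:
  B0:   IN={b, c, e, f}   OUT={a, b, c, e, f}
  B1:   IN={a, b, c, e, f}   OUT={a, b, c, e, f}
  B2:   IN={a, b, c, e, f}   OUT={a, b, c, e, f}
  B3:   IN={a, b, c, f}   OUT={a, b, c, e, f}
  B4:   IN={a, e}   OUT={}
  B5:   IN={}   OUT={}

Merge at B0: OUT[B0] = IN[B1] = {a, b, c, e, f}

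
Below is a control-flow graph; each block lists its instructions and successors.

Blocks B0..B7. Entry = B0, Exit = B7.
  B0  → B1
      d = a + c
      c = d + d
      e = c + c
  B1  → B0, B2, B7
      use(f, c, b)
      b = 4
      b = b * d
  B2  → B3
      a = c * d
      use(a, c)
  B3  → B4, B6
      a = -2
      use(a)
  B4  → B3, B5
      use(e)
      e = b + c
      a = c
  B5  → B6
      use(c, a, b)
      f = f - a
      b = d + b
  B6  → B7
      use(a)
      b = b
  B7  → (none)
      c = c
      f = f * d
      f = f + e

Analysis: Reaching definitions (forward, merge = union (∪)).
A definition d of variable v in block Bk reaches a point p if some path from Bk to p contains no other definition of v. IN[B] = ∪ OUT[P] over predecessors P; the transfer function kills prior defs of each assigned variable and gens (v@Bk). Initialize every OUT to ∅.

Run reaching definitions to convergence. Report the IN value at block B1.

Fixpoint table:
  B0:  IN={b@B1, c@B0, d@B0, e@B0}  OUT={b@B1, c@B0, d@B0, e@B0}
  B1:  IN={b@B1, c@B0, d@B0, e@B0}  OUT={b@B1, c@B0, d@B0, e@B0}
  B2:  IN={b@B1, c@B0, d@B0, e@B0}  OUT={a@B2, b@B1, c@B0, d@B0, e@B0}
  B3:  IN={a@B2, a@B4, b@B1, c@B0, d@B0, e@B0, e@B4}  OUT={a@B3, b@B1, c@B0, d@B0, e@B0, e@B4}
  B4:  IN={a@B3, b@B1, c@B0, d@B0, e@B0, e@B4}  OUT={a@B4, b@B1, c@B0, d@B0, e@B4}
  B5:  IN={a@B4, b@B1, c@B0, d@B0, e@B4}  OUT={a@B4, b@B5, c@B0, d@B0, e@B4, f@B5}
  B6:  IN={a@B3, a@B4, b@B1, b@B5, c@B0, d@B0, e@B0, e@B4, f@B5}  OUT={a@B3, a@B4, b@B6, c@B0, d@B0, e@B0, e@B4, f@B5}
  B7:  IN={a@B3, a@B4, b@B1, b@B6, c@B0, d@B0, e@B0, e@B4, f@B5}  OUT={a@B3, a@B4, b@B1, b@B6, c@B7, d@B0, e@B0, e@B4, f@B7}

Merge at B1: IN[B1] = OUT[B0] = {b@B1, c@B0, d@B0, e@B0}

Answer: {b@B1, c@B0, d@B0, e@B0}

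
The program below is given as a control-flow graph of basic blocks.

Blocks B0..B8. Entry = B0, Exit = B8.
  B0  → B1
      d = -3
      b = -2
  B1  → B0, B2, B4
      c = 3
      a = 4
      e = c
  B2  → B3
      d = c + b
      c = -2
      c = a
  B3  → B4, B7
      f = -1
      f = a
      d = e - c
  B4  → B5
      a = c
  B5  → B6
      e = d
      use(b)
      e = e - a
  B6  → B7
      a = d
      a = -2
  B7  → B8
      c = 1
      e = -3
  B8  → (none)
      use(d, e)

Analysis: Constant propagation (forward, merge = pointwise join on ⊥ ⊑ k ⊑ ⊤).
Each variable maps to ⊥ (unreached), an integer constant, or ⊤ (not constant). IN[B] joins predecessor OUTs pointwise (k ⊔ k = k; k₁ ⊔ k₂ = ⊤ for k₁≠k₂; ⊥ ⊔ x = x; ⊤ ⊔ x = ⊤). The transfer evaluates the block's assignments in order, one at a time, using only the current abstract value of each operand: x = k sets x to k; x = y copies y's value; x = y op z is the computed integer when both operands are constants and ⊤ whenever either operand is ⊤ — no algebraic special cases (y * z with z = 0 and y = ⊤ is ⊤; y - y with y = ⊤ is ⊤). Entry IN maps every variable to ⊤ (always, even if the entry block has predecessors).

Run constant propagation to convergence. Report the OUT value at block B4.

Per-block solution:
  B0: | IN=(all ⊤) | OUT={b:-2, d:-3; rest ⊤}
  B1: | IN={b:-2, d:-3; rest ⊤} | OUT={a:4, b:-2, c:3, d:-3, e:3; rest ⊤}
  B2: | IN={a:4, b:-2, c:3, d:-3, e:3; rest ⊤} | OUT={a:4, b:-2, c:4, d:1, e:3; rest ⊤}
  B3: | IN={a:4, b:-2, c:4, d:1, e:3; rest ⊤} | OUT={a:4, b:-2, c:4, d:-1, e:3, f:4; rest ⊤}
  B4: | IN={a:4, b:-2, e:3; rest ⊤} | OUT={b:-2, e:3; rest ⊤}
  B5: | IN={b:-2, e:3; rest ⊤} | OUT={b:-2; rest ⊤}
  B6: | IN={b:-2; rest ⊤} | OUT={a:-2, b:-2; rest ⊤}
  B7: | IN={b:-2; rest ⊤} | OUT={b:-2, c:1, e:-3; rest ⊤}
  B8: | IN={b:-2, c:1, e:-3; rest ⊤} | OUT={b:-2, c:1, e:-3; rest ⊤}

Merge at B4: IN[B4] = OUT[B1] ⊔ OUT[B3] = {a: 4, b: -2, c: ⊤, d: ⊤, e: 3, f: ⊤}
Applying B4's transfer function to that IN value gives OUT[B4] (row B4 above).

Answer: {a: ⊤, b: -2, c: ⊤, d: ⊤, e: 3, f: ⊤}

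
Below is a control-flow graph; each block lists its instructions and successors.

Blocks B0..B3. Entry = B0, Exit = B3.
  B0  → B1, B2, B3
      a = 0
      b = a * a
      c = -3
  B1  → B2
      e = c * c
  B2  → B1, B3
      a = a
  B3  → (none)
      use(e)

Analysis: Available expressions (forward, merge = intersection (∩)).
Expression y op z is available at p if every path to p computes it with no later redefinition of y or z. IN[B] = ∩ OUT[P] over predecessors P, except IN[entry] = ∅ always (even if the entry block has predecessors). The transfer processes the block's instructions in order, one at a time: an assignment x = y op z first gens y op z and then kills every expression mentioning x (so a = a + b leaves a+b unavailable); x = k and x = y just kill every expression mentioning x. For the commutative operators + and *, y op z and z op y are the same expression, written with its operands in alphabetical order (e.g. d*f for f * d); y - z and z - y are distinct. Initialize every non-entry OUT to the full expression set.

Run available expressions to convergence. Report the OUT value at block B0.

Answer: {a*a}

Trace:
Per-block solution:
  B0:   IN={}   OUT={a*a}
  B1:   IN={}   OUT={c*c}
  B2:   IN={}   OUT={}
  B3:   IN={}   OUT={}

B0 is the boundary node: IN[B0] = {}
Applying B0's transfer function to that IN value gives OUT[B0] (row B0 above).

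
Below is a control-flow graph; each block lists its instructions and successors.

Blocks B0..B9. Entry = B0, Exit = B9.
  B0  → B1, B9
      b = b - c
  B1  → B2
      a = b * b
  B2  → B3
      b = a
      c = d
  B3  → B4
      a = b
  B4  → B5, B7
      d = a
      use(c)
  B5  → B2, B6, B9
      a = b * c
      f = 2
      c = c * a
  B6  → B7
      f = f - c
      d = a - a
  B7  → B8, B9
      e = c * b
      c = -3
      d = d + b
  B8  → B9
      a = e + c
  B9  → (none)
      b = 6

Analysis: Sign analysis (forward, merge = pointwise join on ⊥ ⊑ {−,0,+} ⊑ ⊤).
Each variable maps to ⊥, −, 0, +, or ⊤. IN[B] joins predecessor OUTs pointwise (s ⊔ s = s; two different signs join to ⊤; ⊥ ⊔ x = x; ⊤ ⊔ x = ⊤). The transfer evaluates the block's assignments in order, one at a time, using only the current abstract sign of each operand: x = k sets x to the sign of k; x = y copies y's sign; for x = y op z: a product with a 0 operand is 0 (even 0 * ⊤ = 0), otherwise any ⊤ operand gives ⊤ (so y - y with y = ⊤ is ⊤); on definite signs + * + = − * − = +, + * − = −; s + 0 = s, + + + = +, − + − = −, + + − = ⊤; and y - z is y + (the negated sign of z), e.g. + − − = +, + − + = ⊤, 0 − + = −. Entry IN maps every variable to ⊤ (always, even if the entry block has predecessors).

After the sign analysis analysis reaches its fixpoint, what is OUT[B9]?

Converged values:
  B0:  IN=(all ⊤)  OUT=(all ⊤)
  B1:  IN=(all ⊤)  OUT=(all ⊤)
  B2:  IN=(all ⊤)  OUT=(all ⊤)
  B3:  IN=(all ⊤)  OUT=(all ⊤)
  B4:  IN=(all ⊤)  OUT=(all ⊤)
  B5:  IN=(all ⊤)  OUT={f:+; rest ⊤}
  B6:  IN={f:+; rest ⊤}  OUT=(all ⊤)
  B7:  IN=(all ⊤)  OUT={c:-; rest ⊤}
  B8:  IN={c:-; rest ⊤}  OUT={c:-; rest ⊤}
  B9:  IN=(all ⊤)  OUT={b:+; rest ⊤}

Merge at B9: IN[B9] = OUT[B0] ⊔ OUT[B5] ⊔ OUT[B7] ⊔ OUT[B8] = {a: ⊤, b: ⊤, c: ⊤, d: ⊤, e: ⊤, f: ⊤}
Applying B9's transfer function to that IN value gives OUT[B9] (row B9 above).

Answer: {a: ⊤, b: +, c: ⊤, d: ⊤, e: ⊤, f: ⊤}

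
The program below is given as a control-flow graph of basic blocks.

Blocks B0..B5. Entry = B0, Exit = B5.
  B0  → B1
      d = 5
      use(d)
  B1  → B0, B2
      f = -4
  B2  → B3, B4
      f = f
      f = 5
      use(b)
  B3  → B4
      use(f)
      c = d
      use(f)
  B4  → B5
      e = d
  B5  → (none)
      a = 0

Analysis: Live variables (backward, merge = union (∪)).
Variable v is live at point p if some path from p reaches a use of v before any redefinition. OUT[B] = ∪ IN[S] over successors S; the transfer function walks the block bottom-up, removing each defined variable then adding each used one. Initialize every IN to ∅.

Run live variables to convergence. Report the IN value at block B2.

Answer: {b, d, f}

Trace:
Converged values:
  B0:  IN={b}  OUT={b, d}
  B1:  IN={b, d}  OUT={b, d, f}
  B2:  IN={b, d, f}  OUT={d, f}
  B3:  IN={d, f}  OUT={d}
  B4:  IN={d}  OUT={}
  B5:  IN={}  OUT={}

Merge at B2: OUT[B2] = IN[B3] ⊔ IN[B4] = {d, f}
Applying B2's transfer function to that OUT value gives IN[B2] (row B2 above).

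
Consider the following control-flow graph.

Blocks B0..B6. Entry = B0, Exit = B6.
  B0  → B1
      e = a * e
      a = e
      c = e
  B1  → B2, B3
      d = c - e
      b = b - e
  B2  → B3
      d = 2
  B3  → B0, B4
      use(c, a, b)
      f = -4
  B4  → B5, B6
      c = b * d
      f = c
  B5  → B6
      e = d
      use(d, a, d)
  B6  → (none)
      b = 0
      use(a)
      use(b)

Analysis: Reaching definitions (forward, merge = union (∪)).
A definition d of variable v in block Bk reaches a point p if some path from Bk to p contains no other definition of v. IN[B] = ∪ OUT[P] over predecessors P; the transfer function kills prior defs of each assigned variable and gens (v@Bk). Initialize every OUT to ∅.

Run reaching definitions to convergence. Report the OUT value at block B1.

Answer: {a@B0, b@B1, c@B0, d@B1, e@B0, f@B3}

Working:
Converged values:
  B0:  IN={a@B0, b@B1, c@B0, d@B1, d@B2, e@B0, f@B3}  OUT={a@B0, b@B1, c@B0, d@B1, d@B2, e@B0, f@B3}
  B1:  IN={a@B0, b@B1, c@B0, d@B1, d@B2, e@B0, f@B3}  OUT={a@B0, b@B1, c@B0, d@B1, e@B0, f@B3}
  B2:  IN={a@B0, b@B1, c@B0, d@B1, e@B0, f@B3}  OUT={a@B0, b@B1, c@B0, d@B2, e@B0, f@B3}
  B3:  IN={a@B0, b@B1, c@B0, d@B1, d@B2, e@B0, f@B3}  OUT={a@B0, b@B1, c@B0, d@B1, d@B2, e@B0, f@B3}
  B4:  IN={a@B0, b@B1, c@B0, d@B1, d@B2, e@B0, f@B3}  OUT={a@B0, b@B1, c@B4, d@B1, d@B2, e@B0, f@B4}
  B5:  IN={a@B0, b@B1, c@B4, d@B1, d@B2, e@B0, f@B4}  OUT={a@B0, b@B1, c@B4, d@B1, d@B2, e@B5, f@B4}
  B6:  IN={a@B0, b@B1, c@B4, d@B1, d@B2, e@B0, e@B5, f@B4}  OUT={a@B0, b@B6, c@B4, d@B1, d@B2, e@B0, e@B5, f@B4}

Merge at B1: IN[B1] = OUT[B0] = {a@B0, b@B1, c@B0, d@B1, d@B2, e@B0, f@B3}
Applying B1's transfer function to that IN value gives OUT[B1] (row B1 above).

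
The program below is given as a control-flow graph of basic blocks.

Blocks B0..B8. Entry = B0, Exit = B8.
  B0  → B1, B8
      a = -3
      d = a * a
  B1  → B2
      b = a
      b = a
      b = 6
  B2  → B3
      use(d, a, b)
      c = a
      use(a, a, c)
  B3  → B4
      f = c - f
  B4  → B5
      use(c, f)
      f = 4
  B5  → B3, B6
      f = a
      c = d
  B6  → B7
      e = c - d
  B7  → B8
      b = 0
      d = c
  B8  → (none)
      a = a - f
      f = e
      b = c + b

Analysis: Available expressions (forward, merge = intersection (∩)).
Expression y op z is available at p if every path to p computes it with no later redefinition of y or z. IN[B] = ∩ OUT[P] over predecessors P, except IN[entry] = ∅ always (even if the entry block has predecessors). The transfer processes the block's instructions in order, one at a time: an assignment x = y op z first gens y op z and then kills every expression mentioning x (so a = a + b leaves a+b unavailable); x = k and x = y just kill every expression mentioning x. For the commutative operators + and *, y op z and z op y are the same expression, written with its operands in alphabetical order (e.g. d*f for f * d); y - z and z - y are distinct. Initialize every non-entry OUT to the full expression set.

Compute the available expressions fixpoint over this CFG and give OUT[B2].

Per-block solution:
  B0: | IN={} | OUT={a*a}
  B1: | IN={a*a} | OUT={a*a}
  B2: | IN={a*a} | OUT={a*a}
  B3: | IN={a*a} | OUT={a*a}
  B4: | IN={a*a} | OUT={a*a}
  B5: | IN={a*a} | OUT={a*a}
  B6: | IN={a*a} | OUT={a*a, c-d}
  B7: | IN={a*a, c-d} | OUT={a*a}
  B8: | IN={a*a} | OUT={}

Merge at B2: IN[B2] = OUT[B1] = {a*a}
Applying B2's transfer function to that IN value gives OUT[B2] (row B2 above).

Answer: {a*a}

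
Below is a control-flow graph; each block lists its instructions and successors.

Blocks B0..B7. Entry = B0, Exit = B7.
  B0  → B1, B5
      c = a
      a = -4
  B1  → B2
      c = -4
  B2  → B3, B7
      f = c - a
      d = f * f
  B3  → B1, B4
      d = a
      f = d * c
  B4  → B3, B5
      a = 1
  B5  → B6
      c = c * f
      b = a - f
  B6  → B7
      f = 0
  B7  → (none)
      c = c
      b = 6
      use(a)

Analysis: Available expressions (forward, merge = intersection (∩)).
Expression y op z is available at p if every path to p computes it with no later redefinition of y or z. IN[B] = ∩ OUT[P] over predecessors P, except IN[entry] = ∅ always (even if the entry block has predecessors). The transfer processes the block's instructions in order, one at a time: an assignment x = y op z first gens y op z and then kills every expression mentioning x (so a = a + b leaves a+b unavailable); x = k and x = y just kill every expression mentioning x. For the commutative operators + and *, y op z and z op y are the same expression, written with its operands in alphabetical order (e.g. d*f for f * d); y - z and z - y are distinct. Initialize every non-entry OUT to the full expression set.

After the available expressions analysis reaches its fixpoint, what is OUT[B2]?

Converged values:
  B0:  IN={}  OUT={}
  B1:  IN={}  OUT={}
  B2:  IN={}  OUT={c-a, f*f}
  B3:  IN={}  OUT={c*d}
  B4:  IN={c*d}  OUT={c*d}
  B5:  IN={}  OUT={a-f}
  B6:  IN={a-f}  OUT={}
  B7:  IN={}  OUT={}

Merge at B2: IN[B2] = OUT[B1] = {}
Applying B2's transfer function to that IN value gives OUT[B2] (row B2 above).

Answer: {c-a, f*f}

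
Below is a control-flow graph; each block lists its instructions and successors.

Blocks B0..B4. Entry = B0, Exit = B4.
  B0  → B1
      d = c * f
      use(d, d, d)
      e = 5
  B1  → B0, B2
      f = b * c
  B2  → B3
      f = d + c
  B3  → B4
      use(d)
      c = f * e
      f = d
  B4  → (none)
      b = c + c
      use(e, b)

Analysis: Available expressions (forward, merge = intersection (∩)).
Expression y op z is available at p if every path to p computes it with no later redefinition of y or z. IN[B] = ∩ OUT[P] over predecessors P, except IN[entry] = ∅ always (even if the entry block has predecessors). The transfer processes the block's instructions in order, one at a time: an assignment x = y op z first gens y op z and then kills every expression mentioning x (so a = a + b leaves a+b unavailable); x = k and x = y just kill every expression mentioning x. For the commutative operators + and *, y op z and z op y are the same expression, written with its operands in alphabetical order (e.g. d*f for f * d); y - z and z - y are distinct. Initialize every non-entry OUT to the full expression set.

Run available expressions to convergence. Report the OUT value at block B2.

Fixpoint table:
  B0:  IN={}  OUT={c*f}
  B1:  IN={c*f}  OUT={b*c}
  B2:  IN={b*c}  OUT={b*c, c+d}
  B3:  IN={b*c, c+d}  OUT={}
  B4:  IN={}  OUT={c+c}

Merge at B2: IN[B2] = OUT[B1] = {b*c}
Applying B2's transfer function to that IN value gives OUT[B2] (row B2 above).

Answer: {b*c, c+d}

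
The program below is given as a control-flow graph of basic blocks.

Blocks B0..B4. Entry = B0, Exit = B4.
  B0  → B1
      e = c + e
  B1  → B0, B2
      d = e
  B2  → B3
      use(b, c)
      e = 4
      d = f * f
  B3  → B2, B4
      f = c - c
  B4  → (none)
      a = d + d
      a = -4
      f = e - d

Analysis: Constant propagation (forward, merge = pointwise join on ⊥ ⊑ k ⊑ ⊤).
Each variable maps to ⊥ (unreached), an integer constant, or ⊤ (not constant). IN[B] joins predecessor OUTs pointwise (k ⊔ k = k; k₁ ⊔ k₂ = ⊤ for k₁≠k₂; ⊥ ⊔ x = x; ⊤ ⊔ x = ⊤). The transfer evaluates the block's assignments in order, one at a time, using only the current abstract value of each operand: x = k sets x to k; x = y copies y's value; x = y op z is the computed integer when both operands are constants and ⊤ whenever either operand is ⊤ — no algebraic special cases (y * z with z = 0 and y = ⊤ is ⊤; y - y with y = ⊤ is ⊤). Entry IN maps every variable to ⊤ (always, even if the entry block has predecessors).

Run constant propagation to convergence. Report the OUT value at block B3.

Answer: {a: ⊤, b: ⊤, c: ⊤, d: ⊤, e: 4, f: ⊤}

Derivation:
Converged values:
  B0:   IN=(all ⊤)   OUT=(all ⊤)
  B1:   IN=(all ⊤)   OUT=(all ⊤)
  B2:   IN=(all ⊤)   OUT={e:4; rest ⊤}
  B3:   IN={e:4; rest ⊤}   OUT={e:4; rest ⊤}
  B4:   IN={e:4; rest ⊤}   OUT={a:-4, e:4; rest ⊤}

Merge at B3: IN[B3] = OUT[B2] = {a: ⊤, b: ⊤, c: ⊤, d: ⊤, e: 4, f: ⊤}
Applying B3's transfer function to that IN value gives OUT[B3] (row B3 above).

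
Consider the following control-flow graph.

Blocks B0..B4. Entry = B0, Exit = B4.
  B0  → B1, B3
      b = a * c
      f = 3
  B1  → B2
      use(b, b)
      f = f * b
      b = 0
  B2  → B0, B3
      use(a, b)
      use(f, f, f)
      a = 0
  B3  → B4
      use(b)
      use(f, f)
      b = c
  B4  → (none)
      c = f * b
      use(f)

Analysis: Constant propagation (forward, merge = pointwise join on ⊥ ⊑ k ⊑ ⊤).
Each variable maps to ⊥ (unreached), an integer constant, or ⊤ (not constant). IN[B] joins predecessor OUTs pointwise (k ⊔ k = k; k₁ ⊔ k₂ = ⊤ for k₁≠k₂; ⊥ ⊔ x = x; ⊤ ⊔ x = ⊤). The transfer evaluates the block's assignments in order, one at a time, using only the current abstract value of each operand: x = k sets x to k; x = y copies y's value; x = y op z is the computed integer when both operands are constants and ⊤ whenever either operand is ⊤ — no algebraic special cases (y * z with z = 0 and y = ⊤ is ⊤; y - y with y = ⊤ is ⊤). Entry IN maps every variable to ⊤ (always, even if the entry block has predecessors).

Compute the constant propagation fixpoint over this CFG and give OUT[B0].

Answer: {a: ⊤, b: ⊤, c: ⊤, d: ⊤, e: ⊤, f: 3}

Trace:
Per-block solution:
  B0: | IN=(all ⊤) | OUT={f:3; rest ⊤}
  B1: | IN={f:3; rest ⊤} | OUT={b:0; rest ⊤}
  B2: | IN={b:0; rest ⊤} | OUT={a:0, b:0; rest ⊤}
  B3: | IN=(all ⊤) | OUT=(all ⊤)
  B4: | IN=(all ⊤) | OUT=(all ⊤)

Merge at B0 (entry node, so the boundary value (all ⊤) is joined with the incoming edge(s)): IN[B0] = (all ⊤) ⊔ OUT[B2] = {a: ⊤, b: ⊤, c: ⊤, d: ⊤, e: ⊤, f: ⊤}
Applying B0's transfer function to that IN value gives OUT[B0] (row B0 above).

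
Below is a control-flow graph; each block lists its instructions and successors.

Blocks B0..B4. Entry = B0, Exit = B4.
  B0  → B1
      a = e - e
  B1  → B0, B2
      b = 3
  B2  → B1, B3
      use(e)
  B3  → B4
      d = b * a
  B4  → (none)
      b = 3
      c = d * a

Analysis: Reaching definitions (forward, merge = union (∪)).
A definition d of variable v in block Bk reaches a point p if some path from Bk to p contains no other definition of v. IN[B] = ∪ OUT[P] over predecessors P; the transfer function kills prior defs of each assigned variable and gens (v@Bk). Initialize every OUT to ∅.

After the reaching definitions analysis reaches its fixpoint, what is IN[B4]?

Answer: {a@B0, b@B1, d@B3}

Trace:
Converged values:
  B0:   IN={a@B0, b@B1}   OUT={a@B0, b@B1}
  B1:   IN={a@B0, b@B1}   OUT={a@B0, b@B1}
  B2:   IN={a@B0, b@B1}   OUT={a@B0, b@B1}
  B3:   IN={a@B0, b@B1}   OUT={a@B0, b@B1, d@B3}
  B4:   IN={a@B0, b@B1, d@B3}   OUT={a@B0, b@B4, c@B4, d@B3}

Merge at B4: IN[B4] = OUT[B3] = {a@B0, b@B1, d@B3}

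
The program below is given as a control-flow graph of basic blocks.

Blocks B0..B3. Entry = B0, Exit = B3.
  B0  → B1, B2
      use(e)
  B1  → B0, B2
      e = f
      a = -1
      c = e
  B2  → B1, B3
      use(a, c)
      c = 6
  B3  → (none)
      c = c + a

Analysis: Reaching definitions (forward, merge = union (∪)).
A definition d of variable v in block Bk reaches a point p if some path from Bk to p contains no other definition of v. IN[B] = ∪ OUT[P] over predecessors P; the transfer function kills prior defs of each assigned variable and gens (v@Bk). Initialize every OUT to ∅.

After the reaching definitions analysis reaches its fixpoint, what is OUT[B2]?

Answer: {a@B1, c@B2, e@B1}

Derivation:
Per-block solution:
  B0:  IN={a@B1, c@B1, e@B1}  OUT={a@B1, c@B1, e@B1}
  B1:  IN={a@B1, c@B1, c@B2, e@B1}  OUT={a@B1, c@B1, e@B1}
  B2:  IN={a@B1, c@B1, e@B1}  OUT={a@B1, c@B2, e@B1}
  B3:  IN={a@B1, c@B2, e@B1}  OUT={a@B1, c@B3, e@B1}

Merge at B2: IN[B2] = OUT[B0] ⊔ OUT[B1] = {a@B1, c@B1, e@B1}
Applying B2's transfer function to that IN value gives OUT[B2] (row B2 above).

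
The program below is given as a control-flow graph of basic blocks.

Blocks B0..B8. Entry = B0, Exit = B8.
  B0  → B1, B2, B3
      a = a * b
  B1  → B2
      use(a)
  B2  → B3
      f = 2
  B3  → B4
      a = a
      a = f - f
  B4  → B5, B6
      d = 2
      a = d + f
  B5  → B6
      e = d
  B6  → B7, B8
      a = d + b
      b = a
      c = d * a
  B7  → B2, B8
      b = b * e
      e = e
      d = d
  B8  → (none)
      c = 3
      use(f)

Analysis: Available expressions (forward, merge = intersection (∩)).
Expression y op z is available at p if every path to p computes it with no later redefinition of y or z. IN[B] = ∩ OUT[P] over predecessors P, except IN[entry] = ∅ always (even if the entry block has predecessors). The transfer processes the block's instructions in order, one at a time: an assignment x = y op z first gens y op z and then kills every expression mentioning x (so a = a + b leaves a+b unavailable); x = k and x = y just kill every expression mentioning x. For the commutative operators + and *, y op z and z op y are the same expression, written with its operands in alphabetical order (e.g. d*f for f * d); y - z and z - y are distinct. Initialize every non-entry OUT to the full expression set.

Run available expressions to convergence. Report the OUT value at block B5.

Converged values:
  B0:  IN={}  OUT={}
  B1:  IN={}  OUT={}
  B2:  IN={}  OUT={}
  B3:  IN={}  OUT={f-f}
  B4:  IN={f-f}  OUT={d+f, f-f}
  B5:  IN={d+f, f-f}  OUT={d+f, f-f}
  B6:  IN={d+f, f-f}  OUT={a*d, d+f, f-f}
  B7:  IN={a*d, d+f, f-f}  OUT={f-f}
  B8:  IN={f-f}  OUT={f-f}

Merge at B5: IN[B5] = OUT[B4] = {d+f, f-f}
Applying B5's transfer function to that IN value gives OUT[B5] (row B5 above).

Answer: {d+f, f-f}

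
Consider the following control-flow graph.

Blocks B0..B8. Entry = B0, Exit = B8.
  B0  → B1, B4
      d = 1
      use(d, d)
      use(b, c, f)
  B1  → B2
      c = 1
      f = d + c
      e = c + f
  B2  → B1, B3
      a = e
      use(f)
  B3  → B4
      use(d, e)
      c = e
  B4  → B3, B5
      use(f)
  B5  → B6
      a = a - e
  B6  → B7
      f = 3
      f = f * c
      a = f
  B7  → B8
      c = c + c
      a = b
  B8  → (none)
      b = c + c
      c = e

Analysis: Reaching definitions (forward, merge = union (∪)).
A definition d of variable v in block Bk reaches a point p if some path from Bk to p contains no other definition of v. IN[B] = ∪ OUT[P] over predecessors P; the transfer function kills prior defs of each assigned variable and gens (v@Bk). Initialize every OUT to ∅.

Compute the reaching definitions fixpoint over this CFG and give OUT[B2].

Per-block solution:
  B0:  IN={}  OUT={d@B0}
  B1:  IN={a@B2, c@B1, d@B0, e@B1, f@B1}  OUT={a@B2, c@B1, d@B0, e@B1, f@B1}
  B2:  IN={a@B2, c@B1, d@B0, e@B1, f@B1}  OUT={a@B2, c@B1, d@B0, e@B1, f@B1}
  B3:  IN={a@B2, c@B1, c@B3, d@B0, e@B1, f@B1}  OUT={a@B2, c@B3, d@B0, e@B1, f@B1}
  B4:  IN={a@B2, c@B3, d@B0, e@B1, f@B1}  OUT={a@B2, c@B3, d@B0, e@B1, f@B1}
  B5:  IN={a@B2, c@B3, d@B0, e@B1, f@B1}  OUT={a@B5, c@B3, d@B0, e@B1, f@B1}
  B6:  IN={a@B5, c@B3, d@B0, e@B1, f@B1}  OUT={a@B6, c@B3, d@B0, e@B1, f@B6}
  B7:  IN={a@B6, c@B3, d@B0, e@B1, f@B6}  OUT={a@B7, c@B7, d@B0, e@B1, f@B6}
  B8:  IN={a@B7, c@B7, d@B0, e@B1, f@B6}  OUT={a@B7, b@B8, c@B8, d@B0, e@B1, f@B6}

Merge at B2: IN[B2] = OUT[B1] = {a@B2, c@B1, d@B0, e@B1, f@B1}
Applying B2's transfer function to that IN value gives OUT[B2] (row B2 above).

Answer: {a@B2, c@B1, d@B0, e@B1, f@B1}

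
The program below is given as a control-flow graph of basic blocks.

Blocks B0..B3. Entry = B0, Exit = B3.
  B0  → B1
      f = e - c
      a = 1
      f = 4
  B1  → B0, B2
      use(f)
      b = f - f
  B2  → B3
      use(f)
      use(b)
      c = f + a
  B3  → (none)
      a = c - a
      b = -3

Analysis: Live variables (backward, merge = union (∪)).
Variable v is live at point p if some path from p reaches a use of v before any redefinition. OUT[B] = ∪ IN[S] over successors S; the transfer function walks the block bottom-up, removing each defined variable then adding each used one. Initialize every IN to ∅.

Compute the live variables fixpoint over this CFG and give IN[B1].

Answer: {a, c, e, f}

Derivation:
Fixpoint table:
  B0: | IN={c, e} | OUT={a, c, e, f}
  B1: | IN={a, c, e, f} | OUT={a, b, c, e, f}
  B2: | IN={a, b, f} | OUT={a, c}
  B3: | IN={a, c} | OUT={}

Merge at B1: OUT[B1] = IN[B0] ⊔ IN[B2] = {a, b, c, e, f}
Applying B1's transfer function to that OUT value gives IN[B1] (row B1 above).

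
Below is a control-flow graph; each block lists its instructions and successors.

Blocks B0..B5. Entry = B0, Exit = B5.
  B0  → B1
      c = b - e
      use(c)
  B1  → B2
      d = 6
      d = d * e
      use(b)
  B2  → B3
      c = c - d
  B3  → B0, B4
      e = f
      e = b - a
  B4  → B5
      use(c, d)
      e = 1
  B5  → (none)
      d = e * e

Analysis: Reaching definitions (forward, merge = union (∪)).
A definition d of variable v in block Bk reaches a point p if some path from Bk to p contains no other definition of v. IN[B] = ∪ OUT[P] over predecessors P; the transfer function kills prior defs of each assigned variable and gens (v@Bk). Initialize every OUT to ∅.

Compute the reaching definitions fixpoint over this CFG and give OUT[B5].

Fixpoint table:
  B0:  IN={c@B2, d@B1, e@B3}  OUT={c@B0, d@B1, e@B3}
  B1:  IN={c@B0, d@B1, e@B3}  OUT={c@B0, d@B1, e@B3}
  B2:  IN={c@B0, d@B1, e@B3}  OUT={c@B2, d@B1, e@B3}
  B3:  IN={c@B2, d@B1, e@B3}  OUT={c@B2, d@B1, e@B3}
  B4:  IN={c@B2, d@B1, e@B3}  OUT={c@B2, d@B1, e@B4}
  B5:  IN={c@B2, d@B1, e@B4}  OUT={c@B2, d@B5, e@B4}

Merge at B5: IN[B5] = OUT[B4] = {c@B2, d@B1, e@B4}
Applying B5's transfer function to that IN value gives OUT[B5] (row B5 above).

Answer: {c@B2, d@B5, e@B4}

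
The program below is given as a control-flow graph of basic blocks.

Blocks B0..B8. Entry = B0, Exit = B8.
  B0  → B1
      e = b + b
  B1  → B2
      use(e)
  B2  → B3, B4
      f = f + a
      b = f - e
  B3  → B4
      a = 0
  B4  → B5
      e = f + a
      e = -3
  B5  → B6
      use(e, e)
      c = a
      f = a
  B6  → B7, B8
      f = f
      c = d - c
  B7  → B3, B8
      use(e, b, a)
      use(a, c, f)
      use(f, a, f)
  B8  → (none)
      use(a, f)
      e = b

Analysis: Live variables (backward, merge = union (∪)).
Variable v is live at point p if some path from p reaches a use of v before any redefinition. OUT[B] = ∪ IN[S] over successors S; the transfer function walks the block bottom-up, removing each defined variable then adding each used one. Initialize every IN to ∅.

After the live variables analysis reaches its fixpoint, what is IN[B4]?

Answer: {a, b, d, f}

Trace:
Fixpoint table:
  B0:   IN={a, b, d, f}   OUT={a, d, e, f}
  B1:   IN={a, d, e, f}   OUT={a, d, e, f}
  B2:   IN={a, d, e, f}   OUT={a, b, d, f}
  B3:   IN={b, d, f}   OUT={a, b, d, f}
  B4:   IN={a, b, d, f}   OUT={a, b, d, e}
  B5:   IN={a, b, d, e}   OUT={a, b, c, d, e, f}
  B6:   IN={a, b, c, d, e, f}   OUT={a, b, c, d, e, f}
  B7:   IN={a, b, c, d, e, f}   OUT={a, b, d, f}
  B8:   IN={a, b, f}   OUT={}

Merge at B4: OUT[B4] = IN[B5] = {a, b, d, e}
Applying B4's transfer function to that OUT value gives IN[B4] (row B4 above).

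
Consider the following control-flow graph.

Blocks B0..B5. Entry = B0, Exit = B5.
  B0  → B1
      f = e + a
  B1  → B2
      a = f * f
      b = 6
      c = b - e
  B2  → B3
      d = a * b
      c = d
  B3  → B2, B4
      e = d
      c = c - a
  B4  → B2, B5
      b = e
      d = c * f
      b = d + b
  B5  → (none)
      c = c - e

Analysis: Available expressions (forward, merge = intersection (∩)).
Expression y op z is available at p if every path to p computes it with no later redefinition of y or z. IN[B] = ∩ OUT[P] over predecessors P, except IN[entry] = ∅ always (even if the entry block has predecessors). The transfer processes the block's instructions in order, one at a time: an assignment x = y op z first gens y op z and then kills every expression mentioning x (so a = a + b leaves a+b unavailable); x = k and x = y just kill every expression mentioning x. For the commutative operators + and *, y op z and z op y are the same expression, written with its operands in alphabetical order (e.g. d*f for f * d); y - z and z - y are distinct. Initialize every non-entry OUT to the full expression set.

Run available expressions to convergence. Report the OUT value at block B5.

Answer: {f*f}

Trace:
Fixpoint table:
  B0:  IN={}  OUT={a+e}
  B1:  IN={a+e}  OUT={b-e, f*f}
  B2:  IN={f*f}  OUT={a*b, f*f}
  B3:  IN={a*b, f*f}  OUT={a*b, f*f}
  B4:  IN={a*b, f*f}  OUT={c*f, f*f}
  B5:  IN={c*f, f*f}  OUT={f*f}

Merge at B5: IN[B5] = OUT[B4] = {c*f, f*f}
Applying B5's transfer function to that IN value gives OUT[B5] (row B5 above).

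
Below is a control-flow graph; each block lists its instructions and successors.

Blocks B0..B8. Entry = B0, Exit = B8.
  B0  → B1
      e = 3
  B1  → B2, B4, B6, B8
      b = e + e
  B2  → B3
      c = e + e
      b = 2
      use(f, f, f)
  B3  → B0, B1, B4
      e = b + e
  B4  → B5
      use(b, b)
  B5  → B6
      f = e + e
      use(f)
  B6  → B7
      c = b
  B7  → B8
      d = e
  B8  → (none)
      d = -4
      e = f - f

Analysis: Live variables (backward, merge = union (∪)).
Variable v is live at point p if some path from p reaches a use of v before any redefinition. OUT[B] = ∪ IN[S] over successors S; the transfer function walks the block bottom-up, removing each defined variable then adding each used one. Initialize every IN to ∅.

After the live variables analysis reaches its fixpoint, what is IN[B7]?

Answer: {e, f}

Trace:
Fixpoint table:
  B0:   IN={f}   OUT={e, f}
  B1:   IN={e, f}   OUT={b, e, f}
  B2:   IN={e, f}   OUT={b, e, f}
  B3:   IN={b, e, f}   OUT={b, e, f}
  B4:   IN={b, e}   OUT={b, e}
  B5:   IN={b, e}   OUT={b, e, f}
  B6:   IN={b, e, f}   OUT={e, f}
  B7:   IN={e, f}   OUT={f}
  B8:   IN={f}   OUT={}

Merge at B7: OUT[B7] = IN[B8] = {f}
Applying B7's transfer function to that OUT value gives IN[B7] (row B7 above).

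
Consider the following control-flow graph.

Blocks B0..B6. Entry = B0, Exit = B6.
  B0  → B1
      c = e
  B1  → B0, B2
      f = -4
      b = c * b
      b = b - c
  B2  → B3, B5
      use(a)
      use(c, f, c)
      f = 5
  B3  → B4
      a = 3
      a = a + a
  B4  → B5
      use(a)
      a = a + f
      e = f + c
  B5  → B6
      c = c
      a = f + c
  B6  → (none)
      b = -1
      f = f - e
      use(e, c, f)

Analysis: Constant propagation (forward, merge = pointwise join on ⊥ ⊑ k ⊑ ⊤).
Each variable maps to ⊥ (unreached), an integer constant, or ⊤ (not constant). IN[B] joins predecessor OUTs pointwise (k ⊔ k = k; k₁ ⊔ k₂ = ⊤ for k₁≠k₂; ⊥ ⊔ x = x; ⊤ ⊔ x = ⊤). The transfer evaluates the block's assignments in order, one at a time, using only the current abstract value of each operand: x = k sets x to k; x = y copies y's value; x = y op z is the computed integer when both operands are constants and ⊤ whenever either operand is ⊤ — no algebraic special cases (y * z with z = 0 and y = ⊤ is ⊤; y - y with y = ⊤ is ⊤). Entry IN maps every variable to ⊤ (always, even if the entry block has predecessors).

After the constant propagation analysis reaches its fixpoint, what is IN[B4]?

Answer: {a: 6, b: ⊤, c: ⊤, d: ⊤, e: ⊤, f: 5}

Working:
Per-block solution:
  B0:  IN=(all ⊤)  OUT=(all ⊤)
  B1:  IN=(all ⊤)  OUT={f:-4; rest ⊤}
  B2:  IN={f:-4; rest ⊤}  OUT={f:5; rest ⊤}
  B3:  IN={f:5; rest ⊤}  OUT={a:6, f:5; rest ⊤}
  B4:  IN={a:6, f:5; rest ⊤}  OUT={a:11, f:5; rest ⊤}
  B5:  IN={f:5; rest ⊤}  OUT={f:5; rest ⊤}
  B6:  IN={f:5; rest ⊤}  OUT={b:-1; rest ⊤}

Merge at B4: IN[B4] = OUT[B3] = {a: 6, b: ⊤, c: ⊤, d: ⊤, e: ⊤, f: 5}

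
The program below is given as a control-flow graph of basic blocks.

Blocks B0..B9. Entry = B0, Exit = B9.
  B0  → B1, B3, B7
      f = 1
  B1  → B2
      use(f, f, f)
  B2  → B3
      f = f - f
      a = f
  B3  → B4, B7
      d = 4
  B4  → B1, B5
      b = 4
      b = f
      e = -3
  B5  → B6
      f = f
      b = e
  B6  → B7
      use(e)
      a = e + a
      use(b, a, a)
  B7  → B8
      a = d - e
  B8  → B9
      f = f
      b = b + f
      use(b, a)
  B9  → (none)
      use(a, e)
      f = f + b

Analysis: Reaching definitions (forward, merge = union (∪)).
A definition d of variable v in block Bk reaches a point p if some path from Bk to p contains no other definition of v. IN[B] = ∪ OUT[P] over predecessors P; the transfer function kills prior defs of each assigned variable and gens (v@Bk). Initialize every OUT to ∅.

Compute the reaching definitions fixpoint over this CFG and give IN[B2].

Per-block solution:
  B0:   IN={}   OUT={f@B0}
  B1:   IN={a@B2, b@B4, d@B3, e@B4, f@B0, f@B2}   OUT={a@B2, b@B4, d@B3, e@B4, f@B0, f@B2}
  B2:   IN={a@B2, b@B4, d@B3, e@B4, f@B0, f@B2}   OUT={a@B2, b@B4, d@B3, e@B4, f@B2}
  B3:   IN={a@B2, b@B4, d@B3, e@B4, f@B0, f@B2}   OUT={a@B2, b@B4, d@B3, e@B4, f@B0, f@B2}
  B4:   IN={a@B2, b@B4, d@B3, e@B4, f@B0, f@B2}   OUT={a@B2, b@B4, d@B3, e@B4, f@B0, f@B2}
  B5:   IN={a@B2, b@B4, d@B3, e@B4, f@B0, f@B2}   OUT={a@B2, b@B5, d@B3, e@B4, f@B5}
  B6:   IN={a@B2, b@B5, d@B3, e@B4, f@B5}   OUT={a@B6, b@B5, d@B3, e@B4, f@B5}
  B7:   IN={a@B2, a@B6, b@B4, b@B5, d@B3, e@B4, f@B0, f@B2, f@B5}   OUT={a@B7, b@B4, b@B5, d@B3, e@B4, f@B0, f@B2, f@B5}
  B8:   IN={a@B7, b@B4, b@B5, d@B3, e@B4, f@B0, f@B2, f@B5}   OUT={a@B7, b@B8, d@B3, e@B4, f@B8}
  B9:   IN={a@B7, b@B8, d@B3, e@B4, f@B8}   OUT={a@B7, b@B8, d@B3, e@B4, f@B9}

Merge at B2: IN[B2] = OUT[B1] = {a@B2, b@B4, d@B3, e@B4, f@B0, f@B2}

Answer: {a@B2, b@B4, d@B3, e@B4, f@B0, f@B2}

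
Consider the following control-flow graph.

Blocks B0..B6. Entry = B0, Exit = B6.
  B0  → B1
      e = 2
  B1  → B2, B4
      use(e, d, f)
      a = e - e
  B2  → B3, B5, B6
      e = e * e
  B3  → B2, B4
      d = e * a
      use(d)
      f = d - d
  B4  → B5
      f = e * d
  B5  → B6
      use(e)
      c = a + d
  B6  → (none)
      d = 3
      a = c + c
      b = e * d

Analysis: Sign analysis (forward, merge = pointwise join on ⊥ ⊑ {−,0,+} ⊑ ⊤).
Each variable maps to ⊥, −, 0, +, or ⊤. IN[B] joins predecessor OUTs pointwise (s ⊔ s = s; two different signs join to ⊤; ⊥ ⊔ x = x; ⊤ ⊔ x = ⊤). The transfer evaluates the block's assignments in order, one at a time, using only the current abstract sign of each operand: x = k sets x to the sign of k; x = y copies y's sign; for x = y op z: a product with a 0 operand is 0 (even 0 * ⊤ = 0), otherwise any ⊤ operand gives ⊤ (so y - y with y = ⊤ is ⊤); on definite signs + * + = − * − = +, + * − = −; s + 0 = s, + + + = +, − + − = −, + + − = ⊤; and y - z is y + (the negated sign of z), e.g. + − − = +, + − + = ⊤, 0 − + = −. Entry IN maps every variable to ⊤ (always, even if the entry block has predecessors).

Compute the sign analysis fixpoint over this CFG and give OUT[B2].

Per-block solution:
  B0: | IN=(all ⊤) | OUT={e:+; rest ⊤}
  B1: | IN={e:+; rest ⊤} | OUT={e:+; rest ⊤}
  B2: | IN={e:+; rest ⊤} | OUT={e:+; rest ⊤}
  B3: | IN={e:+; rest ⊤} | OUT={e:+; rest ⊤}
  B4: | IN={e:+; rest ⊤} | OUT={e:+; rest ⊤}
  B5: | IN={e:+; rest ⊤} | OUT={e:+; rest ⊤}
  B6: | IN={e:+; rest ⊤} | OUT={b:+, d:+, e:+; rest ⊤}

Merge at B2: IN[B2] = OUT[B1] ⊔ OUT[B3] = {a: ⊤, b: ⊤, c: ⊤, d: ⊤, e: +, f: ⊤}
Applying B2's transfer function to that IN value gives OUT[B2] (row B2 above).

Answer: {a: ⊤, b: ⊤, c: ⊤, d: ⊤, e: +, f: ⊤}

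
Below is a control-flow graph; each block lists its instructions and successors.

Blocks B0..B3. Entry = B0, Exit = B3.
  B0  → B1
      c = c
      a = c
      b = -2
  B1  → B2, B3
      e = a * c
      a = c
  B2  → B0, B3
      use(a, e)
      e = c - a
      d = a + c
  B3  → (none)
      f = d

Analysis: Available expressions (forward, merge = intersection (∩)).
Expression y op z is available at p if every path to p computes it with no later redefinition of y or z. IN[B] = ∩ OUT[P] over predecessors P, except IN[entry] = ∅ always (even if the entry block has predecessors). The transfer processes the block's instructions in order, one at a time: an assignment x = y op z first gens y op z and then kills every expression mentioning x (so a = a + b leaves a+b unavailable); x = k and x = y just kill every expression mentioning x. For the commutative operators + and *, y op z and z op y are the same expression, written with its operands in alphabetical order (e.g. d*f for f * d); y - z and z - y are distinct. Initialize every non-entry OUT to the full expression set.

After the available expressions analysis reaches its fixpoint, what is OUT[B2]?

Answer: {a+c, c-a}

Working:
Fixpoint table:
  B0:   IN={}   OUT={}
  B1:   IN={}   OUT={}
  B2:   IN={}   OUT={a+c, c-a}
  B3:   IN={}   OUT={}

Merge at B2: IN[B2] = OUT[B1] = {}
Applying B2's transfer function to that IN value gives OUT[B2] (row B2 above).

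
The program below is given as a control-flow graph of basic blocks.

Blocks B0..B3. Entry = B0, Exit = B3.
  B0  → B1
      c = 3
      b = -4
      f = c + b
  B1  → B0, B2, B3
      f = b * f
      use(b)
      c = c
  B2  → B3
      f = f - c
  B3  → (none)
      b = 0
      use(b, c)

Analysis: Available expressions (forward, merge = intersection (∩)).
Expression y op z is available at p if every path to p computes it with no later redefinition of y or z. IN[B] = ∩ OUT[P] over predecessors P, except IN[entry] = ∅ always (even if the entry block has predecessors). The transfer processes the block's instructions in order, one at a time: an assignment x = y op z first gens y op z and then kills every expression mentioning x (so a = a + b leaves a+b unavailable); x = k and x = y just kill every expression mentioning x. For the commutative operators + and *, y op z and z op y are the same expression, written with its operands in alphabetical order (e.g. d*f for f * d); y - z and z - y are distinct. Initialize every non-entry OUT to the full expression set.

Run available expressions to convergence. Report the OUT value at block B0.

Answer: {b+c}

Trace:
Fixpoint table:
  B0: | IN={} | OUT={b+c}
  B1: | IN={b+c} | OUT={}
  B2: | IN={} | OUT={}
  B3: | IN={} | OUT={}

Merge at B0 (entry node, so the boundary value {} is joined with the incoming edge(s)): IN[B0] = {} ∩ OUT[B1] = {}
Applying B0's transfer function to that IN value gives OUT[B0] (row B0 above).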